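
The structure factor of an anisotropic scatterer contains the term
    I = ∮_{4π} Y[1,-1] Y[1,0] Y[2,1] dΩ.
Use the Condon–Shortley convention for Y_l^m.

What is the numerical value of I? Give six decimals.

-0.218510

m-sum 0 ✓  L=4 even ✓  0≤2≤2 ✓
Π(2lᵢ+1) = 3×3×5 = 45
triangle coeff Δ(1,1,2) = 1/30
Σ_t [0,0]: t=0:+1/1 = 1/1
(3j)²=2/15 [(1 1 2; 0 0 0)], sign=+1
Σ_t [0,0]: t=0:+1/2 = 1/2
(3j)²=1/10 [(1 1 2; -1 0 1)], sign=-1
⇒ 4πI² = 3/5
I = (-1)√(3/5/(4π)) = -0.21850969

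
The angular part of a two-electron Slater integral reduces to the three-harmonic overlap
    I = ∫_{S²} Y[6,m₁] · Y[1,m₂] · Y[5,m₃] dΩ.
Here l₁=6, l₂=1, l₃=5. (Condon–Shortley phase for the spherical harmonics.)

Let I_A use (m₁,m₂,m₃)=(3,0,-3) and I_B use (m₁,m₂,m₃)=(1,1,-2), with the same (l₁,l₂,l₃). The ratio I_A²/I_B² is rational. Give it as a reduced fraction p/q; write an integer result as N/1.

Same 6,1,5: normalisation and zero-m 3j drop out of the ratio.
A: Δ: 2! 10! 0! / 13! → 1/858; sum: t=1:−1/80640 = -1/80640; 3j²(6 1 5; 3 0 -3) = Δ·Π!·Σ² = 9/286  (sign -1)
B: Δ: 2! 10! 0! / 13! → 1/858; sum: t=2:+1/60480 = 1/60480; 3j²(6 1 5; 1 1 -2) = Δ·Π!·Σ² = 5/429  (sign -1)
I_A²/I_B² = (9/286)/(5/429) = 27/10

27/10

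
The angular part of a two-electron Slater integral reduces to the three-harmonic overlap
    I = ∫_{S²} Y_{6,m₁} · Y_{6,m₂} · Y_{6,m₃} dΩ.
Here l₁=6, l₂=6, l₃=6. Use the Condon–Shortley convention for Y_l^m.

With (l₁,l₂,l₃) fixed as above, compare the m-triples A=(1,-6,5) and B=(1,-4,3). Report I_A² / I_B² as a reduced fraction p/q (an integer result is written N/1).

l's match ⇒ only the (l;m) 3-j factors differ between A and B.
A: triangle coeff Δ(6,6,6) = 1/325909584; Σ_t [0,0]: t=0:+1/62208000 = 1/62208000; (3j)²=77/8398 [(6 6 6; 1 -6 5)], sign=-1
B: triangle coeff Δ(6,6,6) = 1/325909584; Σ_t [0,2]: t=0:+1/4147200 t=1:−1/691200 t=2:+1/1244160 = -1/2488320; (3j)²=875/184756 [(6 6 6; 1 -4 3)], sign=+1
I_A²/I_B² = (77/8398)/(875/184756) = 242/125

242/125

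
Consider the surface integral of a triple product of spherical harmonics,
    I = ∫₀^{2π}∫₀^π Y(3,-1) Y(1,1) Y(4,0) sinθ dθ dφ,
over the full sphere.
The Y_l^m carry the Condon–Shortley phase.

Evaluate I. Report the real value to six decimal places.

Rules hold: Σm=0, L=8 even, 2≤4≤4.
N = 7·3·9 = 189
Δ = 0!·6!·2!/9! = 1/252
Racah Σ t=0..0: t=0:+1/36 = 1/36
⇒ 3j(3 1 4; 0 0 0)² = 4/63, sgn +1
Racah Σ t=0..0: t=0:+1/96 = 1/96
⇒ 3j(3 1 4; -1 1 0)² = 1/42, sgn +1
4πI² = N·(3j₀)²·(3jₘ)² = 2/7
I = +1·√(0.285714/4π) = 0.15078601

0.150786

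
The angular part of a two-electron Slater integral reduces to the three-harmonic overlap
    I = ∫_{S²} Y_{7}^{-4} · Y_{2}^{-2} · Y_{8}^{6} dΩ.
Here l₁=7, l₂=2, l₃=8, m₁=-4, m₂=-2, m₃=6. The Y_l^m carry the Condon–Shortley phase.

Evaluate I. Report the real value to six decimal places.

0.000000

Σlᵢ=17 odd — θ-integrand is odd under cosθ→−cosθ; I=0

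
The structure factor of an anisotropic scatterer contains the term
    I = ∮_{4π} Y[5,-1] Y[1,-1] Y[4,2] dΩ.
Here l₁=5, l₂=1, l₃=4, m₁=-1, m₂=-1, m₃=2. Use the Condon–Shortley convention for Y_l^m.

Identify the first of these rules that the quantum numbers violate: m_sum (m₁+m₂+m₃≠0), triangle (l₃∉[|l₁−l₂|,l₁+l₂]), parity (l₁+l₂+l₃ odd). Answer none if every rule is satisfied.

Σmᵢ = 0  ✓
l₃∈[|l₁−l₂|,l₁+l₂]=[4,6], have l₃=4  ✓
Σlᵢ = 10 ⇒ even  ✓

none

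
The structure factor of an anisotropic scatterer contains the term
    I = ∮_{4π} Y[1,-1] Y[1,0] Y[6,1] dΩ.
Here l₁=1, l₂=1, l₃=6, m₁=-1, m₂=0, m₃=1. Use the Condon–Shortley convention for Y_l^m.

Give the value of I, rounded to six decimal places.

l₃=6 ∉ [0,2] — triangle fails ⇒ I = 0

0.000000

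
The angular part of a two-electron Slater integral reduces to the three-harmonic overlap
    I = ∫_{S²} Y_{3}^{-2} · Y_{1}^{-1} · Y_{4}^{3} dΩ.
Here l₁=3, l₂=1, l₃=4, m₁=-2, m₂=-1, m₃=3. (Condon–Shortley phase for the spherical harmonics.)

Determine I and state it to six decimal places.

m-sum 0 ✓  L=8 even ✓  2≤4≤4 ✓
Π(2lᵢ+1) = 7×3×9 = 189
triangle coeff Δ(3,1,4) = 1/252
Σ_t [0,0]: t=0:+1/36 = 1/36
(3j)²=4/63 [(3 1 4; 0 0 0)], sign=+1
Σ_t [0,0]: t=0:+1/240 = 1/240
(3j)²=1/12 [(3 1 4; -2 -1 3)], sign=-1
⇒ 4πI² = 1/1
I = (-1)√(1/1/(4π)) = -0.28209479

-0.282095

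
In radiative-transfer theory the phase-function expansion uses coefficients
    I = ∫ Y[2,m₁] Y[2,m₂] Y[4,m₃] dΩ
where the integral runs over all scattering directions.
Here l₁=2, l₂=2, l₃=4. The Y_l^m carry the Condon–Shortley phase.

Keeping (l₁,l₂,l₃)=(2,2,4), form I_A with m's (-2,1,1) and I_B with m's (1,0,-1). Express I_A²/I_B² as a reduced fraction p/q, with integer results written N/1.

1/6

l's match ⇒ only the (l;m) 3-j factors differ between A and B.
A: triangle coeff Δ(2,2,4) = 1/630; Σ_t [0,0]: t=0:+1/144 = 1/144; (3j)²=1/126 [(2 2 4; -2 1 1)], sign=-1
B: triangle coeff Δ(2,2,4) = 1/630; Σ_t [0,0]: t=0:+1/24 = 1/24; (3j)²=1/21 [(2 2 4; 1 0 -1)], sign=-1
I_A²/I_B² = (1/126)/(1/21) = 1/6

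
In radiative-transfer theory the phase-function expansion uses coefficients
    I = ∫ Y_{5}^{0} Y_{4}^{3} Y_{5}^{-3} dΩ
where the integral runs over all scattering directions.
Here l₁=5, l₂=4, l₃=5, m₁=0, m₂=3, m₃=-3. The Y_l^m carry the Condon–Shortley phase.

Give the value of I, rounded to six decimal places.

m-sum 0 ✓  L=14 even ✓  1≤5≤9 ✓
Π(2lᵢ+1) = 11×9×11 = 1089
triangle coeff Δ(5,4,5) = 1/3153150
Σ_t [0,4]: t=0:+1/69120 t=1:−1/1728 t=2:+1/576 t=3:−1/1728 t=4:+1/69120 = 7/11520
(3j)²=2/143 [(5 4 5; 0 0 0)], sign=-1
Σ_t [3,4]: t=3:−1/6912 t=4:+1/17280 = -1/11520
(3j)²=2/143 [(5 4 5; 0 3 -3)], sign=-1
⇒ 4πI² = 36/169
I = (+1)√(36/169/(4π)) = 0.13019760

0.130198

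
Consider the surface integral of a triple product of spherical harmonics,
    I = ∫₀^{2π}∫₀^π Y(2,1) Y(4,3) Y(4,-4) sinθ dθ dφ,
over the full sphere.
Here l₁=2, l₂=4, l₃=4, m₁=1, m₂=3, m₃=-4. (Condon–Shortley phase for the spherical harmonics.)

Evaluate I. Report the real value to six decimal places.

0.198645

Checks pass: Σm=0; 10 even; l₃=4∈[2,6].
(2·2+1)(2·4+1)(2·4+1) = 405
Δ: 2! 2! 6! / 11! → 1/13860
sum: t=0:+1/192 t=1:−1/36 t=2:+1/192 = -5/288
3j²(2 4 4; 0 0 0) = Δ·Π!·Σ² = 20/693  (sign -1)
sum: t=1:−1/1440 = -1/1440
3j²(2 4 4; 1 3 -4) = Δ·Π!·Σ² = 7/165  (sign -1)
combine: 4πI² = 405·20/693·7/165 = 60/121
take √, sign +1: I = 0.19864517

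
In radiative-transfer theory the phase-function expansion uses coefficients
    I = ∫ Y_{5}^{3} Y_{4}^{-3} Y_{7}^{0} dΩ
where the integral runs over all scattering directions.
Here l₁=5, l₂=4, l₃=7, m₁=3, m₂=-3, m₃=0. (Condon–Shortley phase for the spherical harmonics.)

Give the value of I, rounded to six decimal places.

m-sum 0 ✓  L=16 even ✓  1≤7≤9 ✓
Π(2lᵢ+1) = 11×9×15 = 1485
triangle coeff Δ(5,4,7) = 1/6126120
Σ_t [0,2]: t=0:+1/69120 t=1:−1/20736 t=2:+1/69120 = -1/51840
(3j)²=280/21879 [(5 4 7; 0 0 0)], sign=+1
Σ_t [0,1]: t=0:+1/345600 t=1:−1/3628800 = 19/7257600
(3j)²=2527/218790 [(5 4 7; 3 -3 0)], sign=-1
⇒ 4πI² = 353780/1611753
I = (-1)√(353780/1611753/(4π)) = -0.13216378

-0.132164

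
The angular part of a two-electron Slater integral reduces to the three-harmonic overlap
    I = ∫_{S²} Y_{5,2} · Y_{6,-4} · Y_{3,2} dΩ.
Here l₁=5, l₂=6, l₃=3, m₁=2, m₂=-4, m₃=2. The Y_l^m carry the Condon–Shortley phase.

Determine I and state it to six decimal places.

0.088266

m-sum 0 ✓  L=14 even ✓  1≤3≤11 ✓
Π(2lᵢ+1) = 11×13×7 = 1001
triangle coeff Δ(5,6,3) = 1/675675
Σ_t [3,5]: t=3:−1/8640 t=4:+1/2304 t=5:−1/8640 = 7/34560
(3j)²=7/429 [(5 6 3; 0 0 0)], sign=-1
Σ_t [1,2]: t=1:−1/60480 t=2:+1/34560 = 1/80640
(3j)²=6/1001 [(5 6 3; 2 -4 2)], sign=-1
⇒ 4πI² = 14/143
I = (+1)√(14/143/(4π)) = 0.08826552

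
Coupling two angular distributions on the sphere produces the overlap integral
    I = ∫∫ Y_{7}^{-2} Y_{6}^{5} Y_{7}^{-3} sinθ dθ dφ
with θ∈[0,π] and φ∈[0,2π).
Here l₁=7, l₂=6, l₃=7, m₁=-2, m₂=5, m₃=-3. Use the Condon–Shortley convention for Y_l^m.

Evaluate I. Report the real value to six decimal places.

-0.040990

Checks pass: Σm=0; 20 even; l₃=7∈[1,13].
(2·7+1)(2·6+1)(2·7+1) = 2925
Δ: 6! 8! 6! / 21! → 1/2444321880
sum: t=0:+1/2612736000 t=1:−1/20736000 t=2:+1/1658880 t=3:−1/746496 t=4:+1/1658880 t=5:−1/20736000 t=6:+1/2612736000 = -1/4354560
3j²(7 6 7; 0 0 0) = Δ·Π!·Σ² = 1000/138567  (sign +1)
sum: t=5:−1/49766400 t=6:+1/62208000 = -1/248832000
3j²(7 6 7; -2 5 -3) = Δ·Π!·Σ² = 21/20995  (sign -1)
combine: 4πI² = 2925·1000/138567·21/20995 = 315000/14919047
take √, sign -1: I = -0.04099018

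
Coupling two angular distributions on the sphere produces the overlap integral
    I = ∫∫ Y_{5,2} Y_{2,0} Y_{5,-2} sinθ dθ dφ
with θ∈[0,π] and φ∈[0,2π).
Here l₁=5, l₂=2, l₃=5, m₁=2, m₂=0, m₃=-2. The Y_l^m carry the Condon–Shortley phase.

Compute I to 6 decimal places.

0.097044

Checks pass: Σm=0; 12 even; l₃=5∈[3,7].
(2·5+1)(2·2+1)(2·5+1) = 605
Δ: 2! 8! 2! / 13! → 1/38610
sum: t=0:+1/2880 t=1:−1/576 t=2:+1/2880 = -1/960
3j²(5 2 5; 0 0 0) = Δ·Π!·Σ² = 10/429  (sign +1)
sum: t=0:+1/2880 t=1:−1/1440 t=2:+1/20160 = -1/3360
3j²(5 2 5; 2 0 -2) = Δ·Π!·Σ² = 6/715  (sign +1)
combine: 4πI² = 605·10/429·6/715 = 20/169
take √, sign +1: I = 0.09704356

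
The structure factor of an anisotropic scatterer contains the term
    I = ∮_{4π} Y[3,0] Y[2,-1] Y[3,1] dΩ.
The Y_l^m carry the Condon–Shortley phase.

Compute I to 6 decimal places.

Rules hold: Σm=0, L=8 even, 1≤3≤5.
N = 7·5·7 = 245
Δ = 2!·4!·2!/9! = 1/3780
Racah Σ t=0..2: t=0:+1/24 t=1:−1/4 t=2:+1/24 = -1/6
⇒ 3j(3 2 3; 0 0 0)² = 4/105, sgn +1
Racah Σ t=0..1: t=0:+1/12 t=1:−1/8 = -1/24
⇒ 3j(3 2 3; 0 -1 1)² = 1/210, sgn -1
4πI² = N·(3j₀)²·(3jₘ)² = 2/45
I = -1·√(0.0444444/4π) = -0.05947080

-0.059471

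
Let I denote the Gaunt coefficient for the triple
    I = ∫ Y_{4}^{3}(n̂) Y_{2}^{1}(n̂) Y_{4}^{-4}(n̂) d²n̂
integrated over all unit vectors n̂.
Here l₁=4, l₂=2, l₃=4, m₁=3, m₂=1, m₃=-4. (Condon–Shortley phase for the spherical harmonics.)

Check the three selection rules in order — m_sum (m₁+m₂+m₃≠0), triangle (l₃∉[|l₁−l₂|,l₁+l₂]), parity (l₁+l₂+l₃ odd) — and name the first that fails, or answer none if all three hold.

none

m₁+m₂+m₃ = 3 + 1 − 4 = 0  ✓
triangle: |4−2|=2 ≤ l₃=4 ≤ 4+2=6  ✓
parity: l₁+l₂+l₃ = 10 is even  ✓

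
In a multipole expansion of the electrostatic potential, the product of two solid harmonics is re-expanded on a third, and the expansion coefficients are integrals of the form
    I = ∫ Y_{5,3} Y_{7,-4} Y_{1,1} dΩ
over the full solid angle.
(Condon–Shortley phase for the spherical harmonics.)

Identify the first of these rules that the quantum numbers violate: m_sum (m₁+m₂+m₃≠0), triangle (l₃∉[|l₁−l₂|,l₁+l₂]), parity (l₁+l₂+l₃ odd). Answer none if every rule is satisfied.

triangle

Σmᵢ = 0  ✓
l₃∈[|l₁−l₂|,l₁+l₂]=[2,12], have l₃=1  ✗
Σlᵢ = 13 ⇒ odd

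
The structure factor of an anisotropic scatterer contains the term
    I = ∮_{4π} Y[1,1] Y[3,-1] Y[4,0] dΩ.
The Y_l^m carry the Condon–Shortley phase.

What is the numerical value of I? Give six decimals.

m-sum 0 ✓  L=8 even ✓  2≤4≤4 ✓
Π(2lᵢ+1) = 3×7×9 = 189
triangle coeff Δ(1,3,4) = 1/252
Σ_t [0,0]: t=0:+1/36 = 1/36
(3j)²=4/63 [(1 3 4; 0 0 0)], sign=+1
Σ_t [0,0]: t=0:+1/96 = 1/96
(3j)²=1/42 [(1 3 4; 1 -1 0)], sign=+1
⇒ 4πI² = 2/7
I = (+1)√(2/7/(4π)) = 0.15078601

0.150786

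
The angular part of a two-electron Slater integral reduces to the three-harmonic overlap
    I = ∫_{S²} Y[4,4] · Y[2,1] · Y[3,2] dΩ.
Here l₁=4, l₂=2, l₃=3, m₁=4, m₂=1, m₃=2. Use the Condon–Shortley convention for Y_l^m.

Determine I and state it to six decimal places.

0.000000

Σmᵢ = 7 ≠ 0, so the φ-integral vanishes; I = 0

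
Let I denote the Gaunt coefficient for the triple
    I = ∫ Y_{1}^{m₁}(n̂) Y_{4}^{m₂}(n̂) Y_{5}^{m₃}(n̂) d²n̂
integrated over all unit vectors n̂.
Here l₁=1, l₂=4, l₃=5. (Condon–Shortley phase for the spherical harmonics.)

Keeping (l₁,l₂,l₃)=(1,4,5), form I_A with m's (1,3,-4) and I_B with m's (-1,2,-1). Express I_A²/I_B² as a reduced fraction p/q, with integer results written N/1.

Shared (l₁,l₂,l₃)=(1,4,5): N and (l;000)² cancel in I_A²/I_B².
A: Δ = 0!·2!·8!/11! = 1/495; Racah Σ t=0..0: t=0:+1/10080 = 1/10080; ⇒ 3j(1 4 5; 1 3 -4)² = 4/55, sgn -1
B: Δ = 0!·2!·8!/11! = 1/495; Racah Σ t=0..0: t=0:+1/2880 = 1/2880; ⇒ 3j(1 4 5; -1 2 -1)² = 2/165, sgn +1
I_A²/I_B² = (4/55)/(2/165) = 6/1

6/1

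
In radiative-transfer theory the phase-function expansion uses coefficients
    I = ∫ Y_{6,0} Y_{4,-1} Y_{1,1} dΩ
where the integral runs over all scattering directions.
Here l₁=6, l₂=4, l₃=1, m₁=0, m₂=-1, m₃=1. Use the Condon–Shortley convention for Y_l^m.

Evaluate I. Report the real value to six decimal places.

l₃=1 ∉ [2,10] — triangle fails ⇒ I = 0

0.000000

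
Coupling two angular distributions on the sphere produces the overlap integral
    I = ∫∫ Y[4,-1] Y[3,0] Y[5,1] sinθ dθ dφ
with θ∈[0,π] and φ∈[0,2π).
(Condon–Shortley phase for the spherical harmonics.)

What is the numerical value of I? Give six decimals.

-0.115089

Checks pass: Σm=0; 12 even; l₃=5∈[1,7].
(2·4+1)(2·3+1)(2·5+1) = 693
Δ: 2! 6! 4! / 13! → 1/180180
sum: t=0:+1/576 t=1:−1/144 t=2:+1/576 = -1/288
3j²(4 3 5; 0 0 0) = Δ·Π!·Σ² = 20/1001  (sign +1)
sum: t=0:+1/1440 t=1:−1/192 t=2:+1/432 = -19/8640
3j²(4 3 5; -1 0 1) = Δ·Π!·Σ² = 361/30030  (sign -1)
combine: 4πI² = 693·20/1001·361/30030 = 2166/13013
take √, sign -1: I = -0.11508947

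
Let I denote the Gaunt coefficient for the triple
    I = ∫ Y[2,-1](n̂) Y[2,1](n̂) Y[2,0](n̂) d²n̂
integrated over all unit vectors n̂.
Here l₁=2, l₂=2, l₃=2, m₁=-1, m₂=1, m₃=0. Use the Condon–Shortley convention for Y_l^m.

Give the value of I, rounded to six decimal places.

Checks pass: Σm=0; 6 even; l₃=2∈[0,4].
(2·2+1)(2·2+1)(2·2+1) = 125
Δ: 2! 2! 2! / 7! → 1/630
sum: t=0:+1/8 t=1:−1/1 t=2:+1/8 = -3/4
3j²(2 2 2; 0 0 0) = Δ·Π!·Σ² = 2/35  (sign -1)
sum: t=1:−1/4 t=2:+1/2 = 1/4
3j²(2 2 2; -1 1 0) = Δ·Π!·Σ² = 1/70  (sign +1)
combine: 4πI² = 125·2/35·1/70 = 5/49
take √, sign -1: I = -0.09011188

-0.090112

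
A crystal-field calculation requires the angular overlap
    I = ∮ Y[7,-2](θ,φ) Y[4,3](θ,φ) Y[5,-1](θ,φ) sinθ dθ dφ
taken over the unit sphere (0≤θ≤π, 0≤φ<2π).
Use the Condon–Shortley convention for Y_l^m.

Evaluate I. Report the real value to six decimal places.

Rules hold: Σm=0, L=16 even, 3≤5≤11.
N = 15·9·11 = 1485
Δ = 6!·8!·2!/17! = 1/6126120
Racah Σ t=2..4: t=2:+1/69120 t=3:−1/20736 t=4:+1/69120 = -1/51840
⇒ 3j(7 4 5; 0 0 0)² = 280/21879, sgn +1
Racah Σ t=5..6: t=5:−1/138240 t=6:+1/518400 = -11/2073600
⇒ 3j(7 4 5; -2 3 -1)² = 77/4420, sgn -1
4πI² = N·(3j₀)²·(3jₘ)² = 16170/48841
I = -1·√(0.331074/4π) = -0.16231468

-0.162315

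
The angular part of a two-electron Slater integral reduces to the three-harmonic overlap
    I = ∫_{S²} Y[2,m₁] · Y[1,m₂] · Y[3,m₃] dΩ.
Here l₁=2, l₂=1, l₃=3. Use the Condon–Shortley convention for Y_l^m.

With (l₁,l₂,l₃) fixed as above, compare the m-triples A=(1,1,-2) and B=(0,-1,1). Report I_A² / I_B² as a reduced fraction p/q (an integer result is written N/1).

5/3

Same 2,1,3: normalisation and zero-m 3j drop out of the ratio.
A: Δ: 0! 4! 2! / 7! → 1/105; sum: t=0:+1/12 = 1/12; 3j²(2 1 3; 1 1 -2) = Δ·Π!·Σ² = 2/21  (sign -1)
B: Δ: 0! 4! 2! / 7! → 1/105; sum: t=0:+1/8 = 1/8; 3j²(2 1 3; 0 -1 1) = Δ·Π!·Σ² = 2/35  (sign +1)
I_A²/I_B² = (2/21)/(2/35) = 5/3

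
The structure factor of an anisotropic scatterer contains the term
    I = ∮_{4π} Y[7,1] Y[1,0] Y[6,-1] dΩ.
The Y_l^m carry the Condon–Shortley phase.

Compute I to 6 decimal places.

Rules hold: Σm=0, L=14 even, 6≤6≤8.
N = 15·3·13 = 585
Δ = 2!·12!·0!/15! = 1/1365
Racah Σ t=1..1: t=1:−1/518400 = -1/518400
⇒ 3j(7 1 6; 0 0 0)² = 7/195, sgn -1
Racah Σ t=1..1: t=1:−1/604800 = -1/604800
⇒ 3j(7 1 6; 1 0 -1)² = 16/455, sgn +1
4πI² = N·(3j₀)²·(3jₘ)² = 48/65
I = -1·√(0.738462/4π) = -0.24241473

-0.242415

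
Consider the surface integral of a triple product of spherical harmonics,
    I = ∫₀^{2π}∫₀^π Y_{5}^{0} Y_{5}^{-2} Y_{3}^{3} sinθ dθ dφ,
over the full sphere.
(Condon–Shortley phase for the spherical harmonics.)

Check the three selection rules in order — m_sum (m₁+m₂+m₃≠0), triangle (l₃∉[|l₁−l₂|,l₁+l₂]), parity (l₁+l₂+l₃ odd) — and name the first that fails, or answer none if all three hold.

m_sum

azimuthal sum: 0 − 2 + 3 = 1  ✗
0 ≤ 3 ≤ 10 (triangle on l)
L = 5 + 5 + 3 = 13 (odd)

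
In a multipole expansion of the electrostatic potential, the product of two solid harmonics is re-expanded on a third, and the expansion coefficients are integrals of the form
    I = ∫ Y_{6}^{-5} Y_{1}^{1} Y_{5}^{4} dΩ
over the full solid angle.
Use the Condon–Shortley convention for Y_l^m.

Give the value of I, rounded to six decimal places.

-0.303018

Rules hold: Σm=0, L=12 even, 5≤5≤7.
N = 13·3·11 = 429
Δ = 2!·10!·0!/13! = 1/858
Racah Σ t=1..1: t=1:−1/14400 = -1/14400
⇒ 3j(6 1 5; 0 0 0)² = 6/143, sgn +1
Racah Σ t=2..2: t=2:+1/725760 = 1/725760
⇒ 3j(6 1 5; -5 1 4)² = 5/78, sgn -1
4πI² = N·(3j₀)²·(3jₘ)² = 15/13
I = -1·√(1.15385/4π) = -0.30301841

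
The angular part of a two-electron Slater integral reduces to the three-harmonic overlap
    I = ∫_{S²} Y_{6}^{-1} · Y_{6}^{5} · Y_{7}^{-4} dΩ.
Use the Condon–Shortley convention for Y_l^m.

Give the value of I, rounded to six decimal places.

L=19 odd ⇒ parity kills the (l;000) factor ⇒ I = 0

0.000000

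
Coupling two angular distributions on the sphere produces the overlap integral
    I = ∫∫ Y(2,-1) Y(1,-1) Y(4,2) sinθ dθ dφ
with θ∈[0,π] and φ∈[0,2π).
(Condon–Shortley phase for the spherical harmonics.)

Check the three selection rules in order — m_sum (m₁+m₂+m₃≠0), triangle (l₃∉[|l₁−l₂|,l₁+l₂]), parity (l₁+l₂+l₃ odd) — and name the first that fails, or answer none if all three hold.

triangle

Σmᵢ = 0  ✓
l₃∈[|l₁−l₂|,l₁+l₂]=[1,3], have l₃=4  ✗
Σlᵢ = 7 ⇒ odd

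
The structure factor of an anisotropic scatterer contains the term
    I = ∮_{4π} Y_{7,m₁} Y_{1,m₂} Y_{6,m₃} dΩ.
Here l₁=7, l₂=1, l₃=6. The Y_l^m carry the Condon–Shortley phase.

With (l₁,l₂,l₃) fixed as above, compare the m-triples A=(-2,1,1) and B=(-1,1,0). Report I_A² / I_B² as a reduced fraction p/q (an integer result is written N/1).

9/7

l's match ⇒ only the (l;m) 3-j factors differ between A and B.
A: triangle coeff Δ(7,1,6) = 1/1365; Σ_t [2,2]: t=2:+1/1209600 = 1/1209600; (3j)²=12/455 [(7 1 6; -2 1 1)], sign=-1
B: triangle coeff Δ(7,1,6) = 1/1365; Σ_t [2,2]: t=2:+1/1036800 = 1/1036800; (3j)²=4/195 [(7 1 6; -1 1 0)], sign=+1
I_A²/I_B² = (12/455)/(4/195) = 9/7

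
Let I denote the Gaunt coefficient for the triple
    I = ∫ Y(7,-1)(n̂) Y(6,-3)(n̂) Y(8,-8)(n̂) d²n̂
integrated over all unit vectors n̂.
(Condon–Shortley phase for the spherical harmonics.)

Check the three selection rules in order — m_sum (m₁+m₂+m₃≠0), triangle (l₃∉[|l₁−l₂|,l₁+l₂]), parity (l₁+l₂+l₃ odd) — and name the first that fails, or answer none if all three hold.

m₁+m₂+m₃ = -1 − 3 − 8 = -12  ✗
triangle: |7−6|=1 ≤ l₃=8 ≤ 7+6=13
parity: l₁+l₂+l₃ = 21 is odd

m_sum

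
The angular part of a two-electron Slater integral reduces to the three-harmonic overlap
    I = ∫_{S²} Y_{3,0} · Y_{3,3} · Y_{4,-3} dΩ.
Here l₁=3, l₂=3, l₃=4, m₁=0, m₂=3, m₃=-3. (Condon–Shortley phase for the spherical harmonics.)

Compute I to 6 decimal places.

Rules hold: Σm=0, L=10 even, 0≤4≤6.
N = 7·7·9 = 441
Δ = 2!·4!·4!/11! = 1/34650
Racah Σ t=0..2: t=0:+1/72 t=1:−1/16 t=2:+1/72 = -5/144
⇒ 3j(3 3 4; 0 0 0)² = 2/77, sgn -1
Racah Σ t=2..2: t=2:+1/288 = 1/288
⇒ 3j(3 3 4; 0 3 -3)² = 1/22, sgn -1
4πI² = N·(3j₀)²·(3jₘ)² = 63/121
I = +1·√(0.520661/4π) = 0.20355073

0.203551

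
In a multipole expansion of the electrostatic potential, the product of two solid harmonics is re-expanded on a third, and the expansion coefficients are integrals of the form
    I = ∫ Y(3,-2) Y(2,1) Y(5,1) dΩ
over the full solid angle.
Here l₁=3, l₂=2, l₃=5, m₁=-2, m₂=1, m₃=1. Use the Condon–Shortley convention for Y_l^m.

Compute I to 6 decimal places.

Checks pass: Σm=0; 10 even; l₃=5∈[1,5].
(2·3+1)(2·2+1)(2·5+1) = 385
Δ: 0! 6! 4! / 11! → 1/2310
sum: t=0:+1/144 = 1/144
3j²(3 2 5; 0 0 0) = Δ·Π!·Σ² = 10/231  (sign -1)
sum: t=0:+1/720 = 1/720
3j²(3 2 5; -2 1 1) = Δ·Π!·Σ² = 4/385  (sign +1)
combine: 4πI² = 385·10/231·4/385 = 40/231
take √, sign -1: I = -0.11738675

-0.117387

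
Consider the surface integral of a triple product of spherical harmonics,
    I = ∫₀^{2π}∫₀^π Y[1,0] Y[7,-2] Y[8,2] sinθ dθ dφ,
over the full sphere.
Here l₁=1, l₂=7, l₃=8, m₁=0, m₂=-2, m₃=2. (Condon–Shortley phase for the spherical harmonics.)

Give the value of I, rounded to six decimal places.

0.237007

Rules hold: Σm=0, L=16 even, 6≤8≤8.
N = 3·15·17 = 765
Δ = 0!·2!·14!/17! = 1/2040
Racah Σ t=0..0: t=0:+1/25401600 = 1/25401600
⇒ 3j(1 7 8; 0 0 0)² = 8/255, sgn +1
Racah Σ t=0..0: t=0:+1/43545600 = 1/43545600
⇒ 3j(1 7 8; 0 -2 2)² = 1/34, sgn +1
4πI² = N·(3j₀)²·(3jₘ)² = 12/17
I = +1·√(0.705882/4π) = 0.23700703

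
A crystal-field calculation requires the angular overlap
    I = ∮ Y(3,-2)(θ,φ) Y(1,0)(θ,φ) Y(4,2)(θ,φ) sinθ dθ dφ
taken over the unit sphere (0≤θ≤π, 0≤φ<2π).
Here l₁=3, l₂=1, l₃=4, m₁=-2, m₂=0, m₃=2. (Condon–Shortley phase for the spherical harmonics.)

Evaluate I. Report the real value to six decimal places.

Checks pass: Σm=0; 8 even; l₃=4∈[2,4].
(2·3+1)(2·1+1)(2·4+1) = 189
Δ: 0! 6! 2! / 9! → 1/252
sum: t=0:+1/36 = 1/36
3j²(3 1 4; 0 0 0) = Δ·Π!·Σ² = 4/63  (sign +1)
sum: t=0:+1/120 = 1/120
3j²(3 1 4; -2 0 2) = Δ·Π!·Σ² = 1/21  (sign +1)
combine: 4πI² = 189·4/63·1/21 = 4/7
take √, sign +1: I = 0.21324362

0.213244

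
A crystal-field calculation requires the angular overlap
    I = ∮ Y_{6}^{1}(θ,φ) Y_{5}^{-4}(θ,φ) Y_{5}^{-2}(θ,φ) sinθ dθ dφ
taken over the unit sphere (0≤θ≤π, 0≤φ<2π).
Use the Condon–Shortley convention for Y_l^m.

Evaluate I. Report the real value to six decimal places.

m-sum = 1 − 4 − 2 = -5 ≠ 0 ⇒ I = 0

0.000000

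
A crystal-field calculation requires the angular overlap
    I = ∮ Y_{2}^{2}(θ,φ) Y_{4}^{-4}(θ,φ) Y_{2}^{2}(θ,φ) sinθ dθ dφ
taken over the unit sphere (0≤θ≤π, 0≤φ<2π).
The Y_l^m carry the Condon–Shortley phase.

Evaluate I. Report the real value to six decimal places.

0.337168

m-sum 0 ✓  L=8 even ✓  2≤2≤6 ✓
Π(2lᵢ+1) = 5×9×5 = 225
triangle coeff Δ(2,4,2) = 1/630
Σ_t [2,2]: t=2:+1/16 = 1/16
(3j)²=2/35 [(2 4 2; 0 0 0)], sign=+1
Σ_t [0,0]: t=0:+1/576 = 1/576
(3j)²=1/9 [(2 4 2; 2 -4 2)], sign=+1
⇒ 4πI² = 10/7
I = (+1)√(10/7/(4π)) = 0.33716777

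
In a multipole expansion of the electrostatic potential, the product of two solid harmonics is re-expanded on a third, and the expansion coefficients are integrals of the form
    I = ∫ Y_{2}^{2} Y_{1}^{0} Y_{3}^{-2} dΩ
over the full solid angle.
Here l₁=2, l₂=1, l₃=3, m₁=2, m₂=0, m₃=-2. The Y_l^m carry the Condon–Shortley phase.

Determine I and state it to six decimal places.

0.184674

Checks pass: Σm=0; 6 even; l₃=3∈[1,3].
(2·2+1)(2·1+1)(2·3+1) = 105
Δ: 0! 4! 2! / 7! → 1/105
sum: t=0:+1/4 = 1/4
3j²(2 1 3; 0 0 0) = Δ·Π!·Σ² = 3/35  (sign -1)
sum: t=0:+1/24 = 1/24
3j²(2 1 3; 2 0 -2) = Δ·Π!·Σ² = 1/21  (sign -1)
combine: 4πI² = 105·3/35·1/21 = 3/7
take √, sign +1: I = 0.18467439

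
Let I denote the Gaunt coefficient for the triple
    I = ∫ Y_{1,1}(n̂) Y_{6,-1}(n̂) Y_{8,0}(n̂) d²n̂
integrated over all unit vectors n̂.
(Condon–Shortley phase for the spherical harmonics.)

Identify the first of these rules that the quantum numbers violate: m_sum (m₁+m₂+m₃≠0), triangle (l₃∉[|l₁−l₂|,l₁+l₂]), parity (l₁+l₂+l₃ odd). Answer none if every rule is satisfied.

azimuthal sum: 1 − 1 + 0 = 0  ✓
5 ≤ 8 ≤ 7 (triangle on l)  ✗
L = 1 + 6 + 8 = 15 (odd)

triangle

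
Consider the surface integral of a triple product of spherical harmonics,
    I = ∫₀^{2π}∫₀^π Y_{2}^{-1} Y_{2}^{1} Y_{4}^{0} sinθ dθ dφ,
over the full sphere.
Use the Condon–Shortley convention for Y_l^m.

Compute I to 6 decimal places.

m-sum 0 ✓  L=8 even ✓  0≤4≤4 ✓
Π(2lᵢ+1) = 5×5×9 = 225
triangle coeff Δ(2,2,4) = 1/630
Σ_t [0,0]: t=0:+1/16 = 1/16
(3j)²=2/35 [(2 2 4; 0 0 0)], sign=+1
Σ_t [0,0]: t=0:+1/36 = 1/36
(3j)²=8/315 [(2 2 4; -1 1 0)], sign=+1
⇒ 4πI² = 16/49
I = (+1)√(16/49/(4π)) = 0.16119702

0.161197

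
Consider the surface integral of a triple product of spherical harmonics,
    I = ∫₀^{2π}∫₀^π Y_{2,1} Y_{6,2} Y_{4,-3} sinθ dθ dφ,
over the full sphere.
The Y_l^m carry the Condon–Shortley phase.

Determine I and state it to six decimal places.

m-sum 0 ✓  L=12 even ✓  4≤4≤8 ✓
Π(2lᵢ+1) = 5×13×9 = 585
triangle coeff Δ(2,6,4) = 1/6435
Σ_t [2,2]: t=2:+1/2304 = 1/2304
(3j)²=5/143 [(2 6 4; 0 0 0)], sign=+1
Σ_t [1,1]: t=1:−1/30240 = -1/30240
(3j)²=32/6435 [(2 6 4; 1 2 -3)], sign=+1
⇒ 4πI² = 160/1573
I = (+1)√(160/1573/(4π)) = 0.08996855

0.089969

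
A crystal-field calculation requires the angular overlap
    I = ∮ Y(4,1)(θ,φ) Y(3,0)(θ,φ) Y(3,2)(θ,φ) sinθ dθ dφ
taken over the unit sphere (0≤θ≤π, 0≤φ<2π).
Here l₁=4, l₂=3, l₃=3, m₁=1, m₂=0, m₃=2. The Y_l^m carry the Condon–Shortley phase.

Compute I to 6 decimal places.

0.000000

Σmᵢ = 3 ≠ 0, so the φ-integral vanishes; I = 0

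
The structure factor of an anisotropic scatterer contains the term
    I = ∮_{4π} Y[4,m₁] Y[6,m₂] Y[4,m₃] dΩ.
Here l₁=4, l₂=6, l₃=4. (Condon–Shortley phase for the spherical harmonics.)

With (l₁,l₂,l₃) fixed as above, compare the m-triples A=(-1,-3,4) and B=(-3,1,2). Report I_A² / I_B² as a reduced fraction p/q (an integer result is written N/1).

160/169

l's match ⇒ only the (l;m) 3-j factors differ between A and B.
A: triangle coeff Δ(4,6,4) = 1/1261260; Σ_t [3,3]: t=3:−1/51840 = -1/51840; (3j)²=8/429 [(4 6 4; -1 -3 4)], sign=-1
B: triangle coeff Δ(4,6,4) = 1/1261260; Σ_t [5,6]: t=5:−1/11520 t=6:+1/86400 = -13/172800; (3j)²=13/660 [(4 6 4; -3 1 2)], sign=-1
I_A²/I_B² = (8/429)/(13/660) = 160/169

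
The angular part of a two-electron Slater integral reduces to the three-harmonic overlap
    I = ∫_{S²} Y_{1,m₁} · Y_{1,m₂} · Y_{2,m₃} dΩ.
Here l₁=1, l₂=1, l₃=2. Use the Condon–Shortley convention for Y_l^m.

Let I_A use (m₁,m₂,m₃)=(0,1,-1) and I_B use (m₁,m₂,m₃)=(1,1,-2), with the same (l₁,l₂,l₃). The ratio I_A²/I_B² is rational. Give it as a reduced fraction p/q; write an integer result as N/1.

1/2

Shared (l₁,l₂,l₃)=(1,1,2): N and (l;000)² cancel in I_A²/I_B².
A: Δ = 0!·2!·2!/5! = 1/30; Racah Σ t=0..0: t=0:+1/2 = 1/2; ⇒ 3j(1 1 2; 0 1 -1)² = 1/10, sgn -1
B: Δ = 0!·2!·2!/5! = 1/30; Racah Σ t=0..0: t=0:+1/4 = 1/4; ⇒ 3j(1 1 2; 1 1 -2)² = 1/5, sgn +1
I_A²/I_B² = (1/10)/(1/5) = 1/2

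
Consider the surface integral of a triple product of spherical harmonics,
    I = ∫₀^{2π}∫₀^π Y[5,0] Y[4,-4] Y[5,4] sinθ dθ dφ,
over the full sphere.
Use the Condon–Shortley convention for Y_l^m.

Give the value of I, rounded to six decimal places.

Checks pass: Σm=0; 14 even; l₃=5∈[1,9].
(2·5+1)(2·4+1)(2·5+1) = 1089
Δ: 4! 6! 4! / 15! → 1/3153150
sum: t=0:+1/69120 t=1:−1/1728 t=2:+1/576 t=3:−1/1728 t=4:+1/69120 = 7/11520
3j²(5 4 5; 0 0 0) = Δ·Π!·Σ² = 2/143  (sign -1)
sum: t=0:+1/69120 = 1/69120
3j²(5 4 5; 0 -4 4) = Δ·Π!·Σ² = 2/143  (sign -1)
combine: 4πI² = 1089·2/143·2/143 = 36/169
take √, sign +1: I = 0.13019760

0.130198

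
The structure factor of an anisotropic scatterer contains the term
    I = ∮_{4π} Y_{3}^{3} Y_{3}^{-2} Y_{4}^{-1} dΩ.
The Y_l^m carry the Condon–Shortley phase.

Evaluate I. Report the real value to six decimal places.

0.140463

Rules hold: Σm=0, L=10 even, 0≤4≤6.
N = 7·7·9 = 441
Δ = 2!·4!·4!/11! = 1/34650
Racah Σ t=0..2: t=0:+1/72 t=1:−1/16 t=2:+1/72 = -5/144
⇒ 3j(3 3 4; 0 0 0)² = 2/77, sgn -1
Racah Σ t=0..0: t=0:+1/288 = 1/288
⇒ 3j(3 3 4; 3 -2 -1)² = 5/231, sgn -1
4πI² = N·(3j₀)²·(3jₘ)² = 30/121
I = +1·√(0.247934/4π) = 0.14046335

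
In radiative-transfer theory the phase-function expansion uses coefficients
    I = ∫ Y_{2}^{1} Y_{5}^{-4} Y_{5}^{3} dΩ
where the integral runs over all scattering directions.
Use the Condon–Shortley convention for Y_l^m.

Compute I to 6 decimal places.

0.196098

Rules hold: Σm=0, L=12 even, 3≤5≤7.
N = 5·11·11 = 605
Δ = 2!·2!·8!/13! = 1/38610
Racah Σ t=0..2: t=0:+1/2880 t=1:−1/576 t=2:+1/2880 = -1/960
⇒ 3j(2 5 5; 0 0 0)² = 10/429, sgn +1
Racah Σ t=0..1: t=0:+1/10080 t=1:−1/80640 = 1/11520
⇒ 3j(2 5 5; 1 -4 3)² = 49/1430, sgn +1
4πI² = N·(3j₀)²·(3jₘ)² = 245/507
I = +1·√(0.483235/4π) = 0.19609844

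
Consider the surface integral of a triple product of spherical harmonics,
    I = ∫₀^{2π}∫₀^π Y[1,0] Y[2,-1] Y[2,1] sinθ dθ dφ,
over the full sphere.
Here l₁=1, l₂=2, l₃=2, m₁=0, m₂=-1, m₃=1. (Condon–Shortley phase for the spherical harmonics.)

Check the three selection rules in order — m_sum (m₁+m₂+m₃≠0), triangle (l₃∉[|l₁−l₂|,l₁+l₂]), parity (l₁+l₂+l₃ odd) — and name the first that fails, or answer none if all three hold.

Σmᵢ = 0  ✓
l₃∈[|l₁−l₂|,l₁+l₂]=[1,3], have l₃=2  ✓
Σlᵢ = 5 ⇒ odd  ✗

parity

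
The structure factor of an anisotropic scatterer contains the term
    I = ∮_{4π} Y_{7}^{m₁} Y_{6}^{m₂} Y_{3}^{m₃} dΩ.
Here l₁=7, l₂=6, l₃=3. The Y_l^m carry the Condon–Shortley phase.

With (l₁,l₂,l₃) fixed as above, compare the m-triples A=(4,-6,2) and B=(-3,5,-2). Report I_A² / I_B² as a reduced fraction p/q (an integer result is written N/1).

132/361

Shared (l₁,l₂,l₃)=(7,6,3): N and (l;000)² cancel in I_A²/I_B².
A: Δ = 10!·4!·2!/17! = 1/2042040; Racah Σ t=0..0: t=0:+1/43545600 = 1/43545600; ⇒ 3j(7 6 3; 4 -6 2)² = 11/3094, sgn -1
B: Δ = 10!·4!·2!/17! = 1/2042040; Racah Σ t=9..10: t=9:−1/4354560 t=10:+1/87091200 = -19/87091200; ⇒ 3j(7 6 3; -3 5 -2)² = 361/37128, sgn +1
I_A²/I_B² = (11/3094)/(361/37128) = 132/361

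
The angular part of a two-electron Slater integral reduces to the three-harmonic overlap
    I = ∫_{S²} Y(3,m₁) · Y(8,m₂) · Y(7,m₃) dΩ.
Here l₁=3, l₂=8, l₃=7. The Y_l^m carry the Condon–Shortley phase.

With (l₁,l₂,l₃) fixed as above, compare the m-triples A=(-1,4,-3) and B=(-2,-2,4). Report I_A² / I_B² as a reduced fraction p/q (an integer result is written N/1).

Same 3,8,7: normalisation and zero-m 3j drop out of the ratio.
A: Δ: 4! 2! 12! / 19! → 1/5290740; sum: t=2:+1/58060800 t=3:−1/13063680 t=4:+1/46448640 = -79/2090188800; 3j²(3 8 7; -1 4 -3) = Δ·Π!·Σ² = 68651/5290740  (sign -1)
B: Δ: 4! 2! 12! / 19! → 1/5290740; sum: t=3:−1/26127360 t=4:+1/174182400 = -17/522547200; 3j²(3 8 7; -2 -2 4) = Δ·Π!·Σ² = 935/62244  (sign +1)
I_A²/I_B² = (68651/5290740)/(935/62244) = 6241/7225

6241/7225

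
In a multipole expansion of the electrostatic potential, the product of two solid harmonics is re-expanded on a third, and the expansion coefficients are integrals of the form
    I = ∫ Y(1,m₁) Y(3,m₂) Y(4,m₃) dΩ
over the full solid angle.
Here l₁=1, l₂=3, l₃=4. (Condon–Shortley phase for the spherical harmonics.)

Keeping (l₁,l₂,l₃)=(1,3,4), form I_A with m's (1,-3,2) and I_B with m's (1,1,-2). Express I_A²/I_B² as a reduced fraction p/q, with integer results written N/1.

Shared (l₁,l₂,l₃)=(1,3,4): N and (l;000)² cancel in I_A²/I_B².
A: Δ = 0!·2!·6!/9! = 1/252; Racah Σ t=0..0: t=0:+1/1440 = 1/1440; ⇒ 3j(1 3 4; 1 -3 2)² = 1/252, sgn +1
B: Δ = 0!·2!·6!/9! = 1/252; Racah Σ t=0..0: t=0:+1/96 = 1/96; ⇒ 3j(1 3 4; 1 1 -2)² = 5/84, sgn +1
I_A²/I_B² = (1/252)/(5/84) = 1/15

1/15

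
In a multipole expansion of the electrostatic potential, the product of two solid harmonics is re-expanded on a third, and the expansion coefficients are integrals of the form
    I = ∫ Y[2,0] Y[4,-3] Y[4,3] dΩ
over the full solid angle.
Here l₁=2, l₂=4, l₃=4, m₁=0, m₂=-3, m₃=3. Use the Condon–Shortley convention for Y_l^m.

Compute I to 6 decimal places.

0.057344

Checks pass: Σm=0; 10 even; l₃=4∈[2,6].
(2·2+1)(2·4+1)(2·4+1) = 405
Δ: 2! 2! 6! / 11! → 1/13860
sum: t=0:+1/192 t=1:−1/36 t=2:+1/192 = -5/288
3j²(2 4 4; 0 0 0) = Δ·Π!·Σ² = 20/693  (sign -1)
sum: t=0:+1/480 t=1:−1/720 = 1/1440
3j²(2 4 4; 0 -3 3) = Δ·Π!·Σ² = 7/1980  (sign -1)
combine: 4πI² = 405·20/693·7/1980 = 5/121
take √, sign +1: I = 0.05734392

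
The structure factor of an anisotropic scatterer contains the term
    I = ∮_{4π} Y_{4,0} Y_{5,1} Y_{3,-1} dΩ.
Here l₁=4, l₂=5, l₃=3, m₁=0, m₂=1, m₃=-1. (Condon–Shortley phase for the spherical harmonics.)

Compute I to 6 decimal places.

-0.086020

Rules hold: Σm=0, L=12 even, 1≤3≤9.
N = 9·11·7 = 693
Δ = 6!·2!·4!/13! = 1/180180
Racah Σ t=2..4: t=2:+1/576 t=3:−1/144 t=4:+1/576 = -1/288
⇒ 3j(4 5 3; 0 0 0)² = 20/1001, sgn +1
Racah Σ t=2..4: t=2:+1/2304 t=3:−1/216 t=4:+1/384 = -11/6912
⇒ 3j(4 5 3; 0 1 -1)² = 11/1638, sgn -1
4πI² = N·(3j₀)²·(3jₘ)² = 110/1183
I = -1·√(0.0929839/4π) = -0.08601992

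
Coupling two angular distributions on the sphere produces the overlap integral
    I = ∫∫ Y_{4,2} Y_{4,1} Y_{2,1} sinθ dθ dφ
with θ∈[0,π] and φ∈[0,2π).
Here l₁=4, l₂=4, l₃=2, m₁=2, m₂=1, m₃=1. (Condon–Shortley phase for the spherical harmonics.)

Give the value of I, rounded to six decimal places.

0.000000

Σmᵢ = 4 ≠ 0, so the φ-integral vanishes; I = 0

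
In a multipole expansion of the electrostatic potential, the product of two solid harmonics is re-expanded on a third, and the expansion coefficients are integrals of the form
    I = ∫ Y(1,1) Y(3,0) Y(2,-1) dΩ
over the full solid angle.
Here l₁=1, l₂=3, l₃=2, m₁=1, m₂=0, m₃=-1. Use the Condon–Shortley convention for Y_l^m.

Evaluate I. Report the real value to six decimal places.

Checks pass: Σm=0; 6 even; l₃=2∈[2,4].
(2·1+1)(2·3+1)(2·2+1) = 105
Δ: 2! 0! 4! / 7! → 1/105
sum: t=1:−1/4 = -1/4
3j²(1 3 2; 0 0 0) = Δ·Π!·Σ² = 3/35  (sign -1)
sum: t=0:+1/12 = 1/12
3j²(1 3 2; 1 0 -1) = Δ·Π!·Σ² = 1/35  (sign -1)
combine: 4πI² = 105·3/35·1/35 = 9/35
take √, sign +1: I = 0.14304817

0.143048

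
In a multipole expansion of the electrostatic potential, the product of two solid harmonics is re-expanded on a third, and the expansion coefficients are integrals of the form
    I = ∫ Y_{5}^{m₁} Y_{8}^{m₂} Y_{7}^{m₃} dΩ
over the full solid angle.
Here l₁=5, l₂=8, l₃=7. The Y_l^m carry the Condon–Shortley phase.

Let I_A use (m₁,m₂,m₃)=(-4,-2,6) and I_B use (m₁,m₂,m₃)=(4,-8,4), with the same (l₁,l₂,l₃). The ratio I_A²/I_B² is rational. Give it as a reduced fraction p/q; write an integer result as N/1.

Shared (l₁,l₂,l₃)=(5,8,7): N and (l;000)² cancel in I_A²/I_B².
A: Δ = 6!·4!·10!/21! = 1/814773960; Racah Σ t=5..6: t=5:−1/1045094400 t=6:+1/15676416000 = -1/1119744000; ⇒ 3j(5 8 7; -4 -2 6)² = 28/4845, sgn +1
B: Δ = 6!·4!·10!/21! = 1/814773960; Racah Σ t=0..0: t=0:+1/15676416000 = 1/15676416000; ⇒ 3j(5 8 7; 4 -8 4)² = 44/4845, sgn -1
I_A²/I_B² = (28/4845)/(44/4845) = 7/11

7/11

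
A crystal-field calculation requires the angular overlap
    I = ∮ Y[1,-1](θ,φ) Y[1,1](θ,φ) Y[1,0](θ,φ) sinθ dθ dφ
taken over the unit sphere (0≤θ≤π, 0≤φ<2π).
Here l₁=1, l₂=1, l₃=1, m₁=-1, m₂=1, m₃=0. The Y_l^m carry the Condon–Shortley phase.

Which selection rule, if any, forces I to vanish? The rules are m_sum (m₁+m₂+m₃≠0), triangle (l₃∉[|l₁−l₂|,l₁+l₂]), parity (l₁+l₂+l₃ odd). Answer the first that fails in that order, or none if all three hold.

azimuthal sum: -1 + 1 + 0 = 0  ✓
0 ≤ 1 ≤ 2 (triangle on l)  ✓
L = 1 + 1 + 1 = 3 (odd)  ✗

parity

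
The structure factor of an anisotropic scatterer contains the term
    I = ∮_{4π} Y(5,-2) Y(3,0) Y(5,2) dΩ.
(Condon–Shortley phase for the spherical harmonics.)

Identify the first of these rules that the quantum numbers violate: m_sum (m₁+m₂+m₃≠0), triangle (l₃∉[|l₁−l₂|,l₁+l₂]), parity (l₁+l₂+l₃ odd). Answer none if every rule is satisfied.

m₁+m₂+m₃ = -2 + 0 + 2 = 0  ✓
triangle: |5−3|=2 ≤ l₃=5 ≤ 5+3=8  ✓
parity: l₁+l₂+l₃ = 13 is odd  ✗

parity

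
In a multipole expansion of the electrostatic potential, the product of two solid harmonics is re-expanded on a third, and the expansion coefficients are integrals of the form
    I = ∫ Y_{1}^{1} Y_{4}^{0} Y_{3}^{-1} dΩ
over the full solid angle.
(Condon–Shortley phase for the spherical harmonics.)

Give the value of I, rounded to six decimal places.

Rules hold: Σm=0, L=8 even, 3≤3≤5.
N = 3·9·7 = 189
Δ = 2!·0!·6!/9! = 1/252
Racah Σ t=1..1: t=1:−1/36 = -1/36
⇒ 3j(1 4 3; 0 0 0)² = 4/63, sgn +1
Racah Σ t=0..0: t=0:+1/96 = 1/96
⇒ 3j(1 4 3; 1 0 -1)² = 1/42, sgn +1
4πI² = N·(3j₀)²·(3jₘ)² = 2/7
I = +1·√(0.285714/4π) = 0.15078601

0.150786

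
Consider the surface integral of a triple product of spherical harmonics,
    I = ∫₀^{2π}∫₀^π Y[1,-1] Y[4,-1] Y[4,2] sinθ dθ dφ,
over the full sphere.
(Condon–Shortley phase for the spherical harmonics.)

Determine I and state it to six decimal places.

Σlᵢ=9 odd — θ-integrand is odd under cosθ→−cosθ; I=0

0.000000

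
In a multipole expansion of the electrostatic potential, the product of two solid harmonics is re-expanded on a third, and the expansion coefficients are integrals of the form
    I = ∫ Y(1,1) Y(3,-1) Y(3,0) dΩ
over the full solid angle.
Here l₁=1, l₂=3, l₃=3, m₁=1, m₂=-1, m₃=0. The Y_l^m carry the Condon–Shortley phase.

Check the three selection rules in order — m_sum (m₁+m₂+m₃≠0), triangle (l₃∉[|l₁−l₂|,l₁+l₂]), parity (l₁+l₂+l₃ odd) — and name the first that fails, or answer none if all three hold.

parity

Σmᵢ = 0  ✓
l₃∈[|l₁−l₂|,l₁+l₂]=[2,4], have l₃=3  ✓
Σlᵢ = 7 ⇒ odd  ✗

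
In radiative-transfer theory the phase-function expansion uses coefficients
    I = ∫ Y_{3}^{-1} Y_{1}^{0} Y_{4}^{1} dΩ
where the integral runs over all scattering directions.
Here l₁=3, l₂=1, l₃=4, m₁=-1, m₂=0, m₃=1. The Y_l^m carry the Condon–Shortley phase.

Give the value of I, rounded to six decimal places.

Checks pass: Σm=0; 8 even; l₃=4∈[2,4].
(2·3+1)(2·1+1)(2·4+1) = 189
Δ: 0! 6! 2! / 9! → 1/252
sum: t=0:+1/36 = 1/36
3j²(3 1 4; 0 0 0) = Δ·Π!·Σ² = 4/63  (sign +1)
sum: t=0:+1/48 = 1/48
3j²(3 1 4; -1 0 1) = Δ·Π!·Σ² = 5/84  (sign -1)
combine: 4πI² = 189·4/63·5/84 = 5/7
take √, sign -1: I = -0.23841361

-0.238414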